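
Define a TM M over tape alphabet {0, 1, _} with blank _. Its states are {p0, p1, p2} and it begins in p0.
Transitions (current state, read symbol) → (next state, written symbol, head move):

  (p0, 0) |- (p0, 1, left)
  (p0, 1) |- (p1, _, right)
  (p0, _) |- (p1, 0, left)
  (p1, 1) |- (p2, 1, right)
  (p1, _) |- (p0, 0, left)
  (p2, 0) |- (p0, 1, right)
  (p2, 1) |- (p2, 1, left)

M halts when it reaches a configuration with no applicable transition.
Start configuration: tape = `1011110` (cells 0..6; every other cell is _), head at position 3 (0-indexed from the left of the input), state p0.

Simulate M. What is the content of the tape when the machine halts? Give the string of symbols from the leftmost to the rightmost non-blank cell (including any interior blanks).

p0 | 101[1]110   read 1 → write _, move right, go to p1
p1 | 101_[1]10   read 1 → write 1, move right, go to p2
p2 | 101_1[1]0   read 1 → write 1, move left, go to p2
p2 | 101_[1]10   read 1 → write 1, move left, go to p2
p2 | 101[_]110
The non-blank tape span at halt is 101_110.

101_110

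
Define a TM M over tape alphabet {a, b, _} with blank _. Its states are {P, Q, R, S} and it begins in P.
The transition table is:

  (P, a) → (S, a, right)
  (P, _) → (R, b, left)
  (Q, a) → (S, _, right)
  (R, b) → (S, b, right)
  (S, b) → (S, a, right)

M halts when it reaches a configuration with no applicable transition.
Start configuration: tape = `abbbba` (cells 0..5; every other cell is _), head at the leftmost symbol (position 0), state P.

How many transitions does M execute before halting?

P | [a]bbbba   read a → write a, move right, go to S
S | a[b]bbba   read b → write a, move right, go to S
S | aa[b]bba   read b → write a, move right, go to S
S | aaa[b]ba   read b → write a, move right, go to S
S | aaaa[b]a   read b → write a, move right, go to S
S | aaaaa[a]
M halts after 5 transitions.

5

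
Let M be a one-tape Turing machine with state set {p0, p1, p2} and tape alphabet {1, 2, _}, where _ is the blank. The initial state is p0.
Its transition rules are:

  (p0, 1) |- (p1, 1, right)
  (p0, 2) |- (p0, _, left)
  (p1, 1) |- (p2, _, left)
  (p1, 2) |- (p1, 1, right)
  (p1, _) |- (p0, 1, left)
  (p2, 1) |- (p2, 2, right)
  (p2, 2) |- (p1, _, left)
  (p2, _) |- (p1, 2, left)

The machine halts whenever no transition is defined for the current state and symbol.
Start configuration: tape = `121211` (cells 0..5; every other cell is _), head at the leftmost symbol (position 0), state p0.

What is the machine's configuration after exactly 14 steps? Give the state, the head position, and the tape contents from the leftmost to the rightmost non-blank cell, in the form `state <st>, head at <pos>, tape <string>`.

state p2, head at 4, tape 11111

p0 | [1]21211   read 1 → write 1, move right, go to p1
p1 | 1[2]1211   read 2 → write 1, move right, go to p1
p1 | 11[1]211   read 1 → write _, move left, go to p2
p2 | 1[1]_211   read 1 → write 2, move right, go to p2
p2 | 12[_]211   read _ → write 2, move left, go to p1
p1 | 1[2]2211   read 2 → write 1, move right, go to p1
p1 | 11[2]211   read 2 → write 1, move right, go to p1
p1 | 111[2]11   read 2 → write 1, move right, go to p1
p1 | 1111[1]1   read 1 → write _, move left, go to p2
p2 | 111[1]_1   read 1 → write 2, move right, go to p2
p2 | 1112[_]1   read _ → write 2, move left, go to p1
p1 | 111[2]21   read 2 → write 1, move right, go to p1
p1 | 1111[2]1   read 2 → write 1, move right, go to p1
p1 | 11111[1]   read 1 → write _, move left, go to p2
p2 | 1111[1]_
After 14 steps: state p2, head at 4, tape 11111.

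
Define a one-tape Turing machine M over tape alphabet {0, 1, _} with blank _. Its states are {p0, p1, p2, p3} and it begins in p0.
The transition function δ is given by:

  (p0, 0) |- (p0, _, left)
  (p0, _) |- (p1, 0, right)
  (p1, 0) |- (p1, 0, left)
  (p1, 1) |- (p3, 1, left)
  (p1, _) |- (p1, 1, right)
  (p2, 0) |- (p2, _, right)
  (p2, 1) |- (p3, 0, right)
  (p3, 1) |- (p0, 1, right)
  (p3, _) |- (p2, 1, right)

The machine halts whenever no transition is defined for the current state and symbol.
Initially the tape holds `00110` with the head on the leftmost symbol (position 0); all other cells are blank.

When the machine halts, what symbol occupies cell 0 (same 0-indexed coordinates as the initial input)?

p0 | _[0]0110   read 0 → write _, move left, go to p0
p0 | [_]_0110   read _ → write 0, move right, go to p1
p1 | 0[_]0110   read _ → write 1, move right, go to p1
p1 | 01[0]110   read 0 → write 0, move left, go to p1
p1 | 0[1]0110   read 1 → write 1, move left, go to p3
p3 | [0]10110
Cell 0 holds 1 when M halts.

1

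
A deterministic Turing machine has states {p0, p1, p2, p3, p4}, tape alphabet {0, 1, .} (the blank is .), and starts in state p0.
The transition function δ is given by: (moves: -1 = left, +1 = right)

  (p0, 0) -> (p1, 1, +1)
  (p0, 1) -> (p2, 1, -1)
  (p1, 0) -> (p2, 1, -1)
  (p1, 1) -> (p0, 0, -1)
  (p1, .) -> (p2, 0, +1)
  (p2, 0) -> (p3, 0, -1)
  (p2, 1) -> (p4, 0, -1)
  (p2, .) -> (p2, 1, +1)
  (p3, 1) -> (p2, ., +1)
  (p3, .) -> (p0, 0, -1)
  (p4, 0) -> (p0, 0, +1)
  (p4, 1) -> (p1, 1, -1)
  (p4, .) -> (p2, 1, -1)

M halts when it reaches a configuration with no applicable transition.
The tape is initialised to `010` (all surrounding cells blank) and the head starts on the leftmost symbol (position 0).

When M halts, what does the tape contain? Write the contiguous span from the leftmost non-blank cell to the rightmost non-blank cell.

p0 | ....[0]10   read 0 → write 1, move +1, go to p1
p1 | ....1[1]0   read 1 → write 0, move -1, go to p0
p0 | ....[1]00   read 1 → write 1, move -1, go to p2
p2 | ...[.]100   read . → write 1, move +1, go to p2
p2 | ...1[1]00   read 1 → write 0, move -1, go to p4
p4 | ...[1]000   read 1 → write 1, move -1, go to p1
p1 | ..[.]1000   read . → write 0, move +1, go to p2
p2 | ..0[1]000   read 1 → write 0, move -1, go to p4
p4 | ..[0]0000   read 0 → write 0, move +1, go to p0
p0 | ..0[0]000   read 0 → write 1, move +1, go to p1
p1 | ..01[0]00   read 0 → write 1, move -1, go to p2
p2 | ..0[1]100   read 1 → write 0, move -1, go to p4
p4 | ..[0]0100   read 0 → write 0, move +1, go to p0
p0 | ..0[0]100   read 0 → write 1, move +1, go to p1
p1 | ..01[1]00   read 1 → write 0, move -1, go to p0
p0 | ..0[1]000   read 1 → write 1, move -1, go to p2
p2 | ..[0]1000   read 0 → write 0, move -1, go to p3
p3 | .[.]01000   read . → write 0, move -1, go to p0
p0 | [.]001000
The non-blank tape span at halt is 001000.

001000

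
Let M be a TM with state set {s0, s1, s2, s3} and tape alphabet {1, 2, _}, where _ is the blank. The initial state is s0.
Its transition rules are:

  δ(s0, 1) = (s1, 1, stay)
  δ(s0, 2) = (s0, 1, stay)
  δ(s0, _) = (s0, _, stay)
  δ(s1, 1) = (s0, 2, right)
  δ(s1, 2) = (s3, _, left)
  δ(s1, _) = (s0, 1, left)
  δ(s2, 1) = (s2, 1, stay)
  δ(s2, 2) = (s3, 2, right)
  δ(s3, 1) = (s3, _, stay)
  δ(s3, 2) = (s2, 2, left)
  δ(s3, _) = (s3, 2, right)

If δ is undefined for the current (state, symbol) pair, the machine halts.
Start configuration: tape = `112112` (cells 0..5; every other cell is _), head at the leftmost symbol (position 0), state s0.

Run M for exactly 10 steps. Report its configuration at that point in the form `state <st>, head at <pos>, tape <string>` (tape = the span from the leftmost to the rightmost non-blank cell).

state s1, head at 4, tape 222212

state=s0 head=0 tape=[1]12112   (s0,1)→(s1,1,stay)
state=s1 head=0 tape=[1]12112   (s1,1)→(s0,2,right)
state=s0 head=1 tape=2[1]2112   (s0,1)→(s1,1,stay)
state=s1 head=1 tape=2[1]2112   (s1,1)→(s0,2,right)
state=s0 head=2 tape=22[2]112   (s0,2)→(s0,1,stay)
state=s0 head=2 tape=22[1]112   (s0,1)→(s1,1,stay)
state=s1 head=2 tape=22[1]112   (s1,1)→(s0,2,right)
state=s0 head=3 tape=222[1]12   (s0,1)→(s1,1,stay)
state=s1 head=3 tape=222[1]12   (s1,1)→(s0,2,right)
state=s0 head=4 tape=2222[1]2   (s0,1)→(s1,1,stay)
state=s1 head=4 tape=2222[1]2
After 10 steps: state s1, head at 4, tape 222212.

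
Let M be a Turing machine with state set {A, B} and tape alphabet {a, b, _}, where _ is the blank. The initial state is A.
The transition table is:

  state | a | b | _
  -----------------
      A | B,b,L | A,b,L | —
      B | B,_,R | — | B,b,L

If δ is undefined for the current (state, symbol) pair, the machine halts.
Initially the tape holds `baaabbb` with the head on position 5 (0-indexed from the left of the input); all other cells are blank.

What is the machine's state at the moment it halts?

B

state=A head=5 tape=baaab[b]b   (A,b)→(A,b,L)
state=A head=4 tape=baaa[b]bb   (A,b)→(A,b,L)
state=A head=3 tape=baa[a]bbb   (A,a)→(B,b,L)
state=B head=2 tape=ba[a]bbbb   (B,a)→(B,_,R)
state=B head=3 tape=ba_[b]bbb
No transition is defined for (B, b); M halts in state B.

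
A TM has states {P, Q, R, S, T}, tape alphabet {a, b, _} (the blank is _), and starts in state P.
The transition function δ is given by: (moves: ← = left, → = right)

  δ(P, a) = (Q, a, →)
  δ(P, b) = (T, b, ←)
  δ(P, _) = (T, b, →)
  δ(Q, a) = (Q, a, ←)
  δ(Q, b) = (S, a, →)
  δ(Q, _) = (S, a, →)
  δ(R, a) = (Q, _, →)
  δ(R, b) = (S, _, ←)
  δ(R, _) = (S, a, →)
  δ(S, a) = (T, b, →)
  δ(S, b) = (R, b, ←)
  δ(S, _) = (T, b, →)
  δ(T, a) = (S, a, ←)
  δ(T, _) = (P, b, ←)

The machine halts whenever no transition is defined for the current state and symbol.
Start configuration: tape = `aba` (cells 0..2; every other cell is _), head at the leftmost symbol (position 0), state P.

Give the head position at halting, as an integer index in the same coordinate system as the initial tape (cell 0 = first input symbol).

state=P head=0 tape=_[a]ba_   (P,a)→(Q,a,→)
state=Q head=1 tape=_a[b]a_   (Q,b)→(S,a,→)
state=S head=2 tape=_aa[a]_   (S,a)→(T,b,→)
state=T head=3 tape=_aab[_]   (T,_)→(P,b,←)
state=P head=2 tape=_aa[b]b   (P,b)→(T,b,←)
state=T head=1 tape=_a[a]bb   (T,a)→(S,a,←)
state=S head=0 tape=_[a]abb   (S,a)→(T,b,→)
state=T head=1 tape=_b[a]bb   (T,a)→(S,a,←)
state=S head=0 tape=_[b]abb   (S,b)→(R,b,←)
state=R head=-1 tape=[_]babb   (R,_)→(S,a,→)
state=S head=0 tape=a[b]abb   (S,b)→(R,b,←)
state=R head=-1 tape=[a]babb   (R,a)→(Q,_,→)
state=Q head=0 tape=_[b]abb   (Q,b)→(S,a,→)
state=S head=1 tape=_a[a]bb   (S,a)→(T,b,→)
state=T head=2 tape=_ab[b]b
At halt the head is at cell 2.

2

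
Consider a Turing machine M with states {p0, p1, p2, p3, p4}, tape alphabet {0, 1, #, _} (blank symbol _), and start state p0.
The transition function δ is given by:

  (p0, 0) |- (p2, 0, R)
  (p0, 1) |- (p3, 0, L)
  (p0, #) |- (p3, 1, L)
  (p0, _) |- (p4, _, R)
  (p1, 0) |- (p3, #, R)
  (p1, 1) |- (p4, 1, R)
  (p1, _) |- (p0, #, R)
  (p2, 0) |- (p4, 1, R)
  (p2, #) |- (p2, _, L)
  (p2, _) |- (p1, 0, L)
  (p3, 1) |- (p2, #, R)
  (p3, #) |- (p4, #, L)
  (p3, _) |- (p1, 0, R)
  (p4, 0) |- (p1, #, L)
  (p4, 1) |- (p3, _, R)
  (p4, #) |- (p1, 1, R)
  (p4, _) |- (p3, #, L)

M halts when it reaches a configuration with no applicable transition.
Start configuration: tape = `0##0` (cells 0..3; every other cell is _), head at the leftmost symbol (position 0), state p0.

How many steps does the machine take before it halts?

p0 | __[0]##0   read 0 → write 0, move R, go to p2
p2 | __0[#]#0   read # → write _, move L, go to p2
p2 | __[0]_#0   read 0 → write 1, move R, go to p4
p4 | __1[_]#0   read _ → write #, move L, go to p3
p3 | __[1]##0   read 1 → write #, move R, go to p2
p2 | __#[#]#0   read # → write _, move L, go to p2
p2 | __[#]_#0   read # → write _, move L, go to p2
p2 | _[_]__#0   read _ → write 0, move L, go to p1
p1 | [_]0__#0   read _ → write #, move R, go to p0
p0 | #[0]__#0   read 0 → write 0, move R, go to p2
p2 | #0[_]_#0   read _ → write 0, move L, go to p1
p1 | #[0]0_#0   read 0 → write #, move R, go to p3
p3 | ##[0]_#0
M halts after 12 transitions.

12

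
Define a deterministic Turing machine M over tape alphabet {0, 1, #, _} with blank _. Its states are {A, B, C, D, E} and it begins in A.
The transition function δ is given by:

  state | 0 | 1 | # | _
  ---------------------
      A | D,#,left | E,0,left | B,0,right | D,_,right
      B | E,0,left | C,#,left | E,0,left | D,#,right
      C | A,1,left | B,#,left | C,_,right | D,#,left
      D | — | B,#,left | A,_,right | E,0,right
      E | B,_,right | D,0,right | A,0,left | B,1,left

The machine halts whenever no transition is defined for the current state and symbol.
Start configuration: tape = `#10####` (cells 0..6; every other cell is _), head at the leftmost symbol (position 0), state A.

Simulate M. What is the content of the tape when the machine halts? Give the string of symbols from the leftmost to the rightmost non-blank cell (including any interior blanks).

00#0####

A | __[#]10####   read # → write 0, move right, go to B
B | __0[1]0####   read 1 → write #, move left, go to C
C | __[0]#0####   read 0 → write 1, move left, go to A
A | _[_]1#0####   read _ → write _, move right, go to D
D | __[1]#0####   read 1 → write #, move left, go to B
B | _[_]##0####   read _ → write #, move right, go to D
D | _#[#]#0####   read # → write _, move right, go to A
A | _#_[#]0####   read # → write 0, move right, go to B
B | _#_0[0]####   read 0 → write 0, move left, go to E
E | _#_[0]0####   read 0 → write _, move right, go to B
B | _#__[0]####   read 0 → write 0, move left, go to E
E | _#_[_]0####   read _ → write 1, move left, go to B
B | _#[_]10####   read _ → write #, move right, go to D
D | _##[1]0####   read 1 → write #, move left, go to B
B | _#[#]#0####   read # → write 0, move left, go to E
E | _[#]0#0####   read # → write 0, move left, go to A
A | [_]00#0####   read _ → write _, move right, go to D
D | _[0]0#0####
The non-blank tape span at halt is 00#0####.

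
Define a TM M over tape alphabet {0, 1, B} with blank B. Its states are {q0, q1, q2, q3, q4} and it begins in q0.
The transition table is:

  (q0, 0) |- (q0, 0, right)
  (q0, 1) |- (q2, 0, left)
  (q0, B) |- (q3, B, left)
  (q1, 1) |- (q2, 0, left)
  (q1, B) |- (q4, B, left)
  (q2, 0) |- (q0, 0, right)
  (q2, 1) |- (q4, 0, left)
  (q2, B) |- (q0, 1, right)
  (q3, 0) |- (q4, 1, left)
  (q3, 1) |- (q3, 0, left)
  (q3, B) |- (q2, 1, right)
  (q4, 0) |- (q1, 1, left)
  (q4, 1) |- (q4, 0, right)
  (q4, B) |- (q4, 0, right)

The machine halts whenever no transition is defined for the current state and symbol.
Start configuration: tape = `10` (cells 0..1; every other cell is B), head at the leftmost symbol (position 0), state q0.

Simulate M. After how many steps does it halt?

19

q0 | BB[1]0B   read 1 → write 0, move left, go to q2
q2 | B[B]00B   read B → write 1, move right, go to q0
q0 | B1[0]0B   read 0 → write 0, move right, go to q0
q0 | B10[0]B   read 0 → write 0, move right, go to q0
q0 | B100[B]   read B → write B, move left, go to q3
q3 | B10[0]B   read 0 → write 1, move left, go to q4
q4 | B1[0]1B   read 0 → write 1, move left, go to q1
q1 | B[1]11B   read 1 → write 0, move left, go to q2
q2 | [B]011B   read B → write 1, move right, go to q0
q0 | 1[0]11B   read 0 → write 0, move right, go to q0
q0 | 10[1]1B   read 1 → write 0, move left, go to q2
q2 | 1[0]01B   read 0 → write 0, move right, go to q0
q0 | 10[0]1B   read 0 → write 0, move right, go to q0
q0 | 100[1]B   read 1 → write 0, move left, go to q2
q2 | 10[0]0B   read 0 → write 0, move right, go to q0
q0 | 100[0]B   read 0 → write 0, move right, go to q0
q0 | 1000[B]   read B → write B, move left, go to q3
q3 | 100[0]B   read 0 → write 1, move left, go to q4
q4 | 10[0]1B   read 0 → write 1, move left, go to q1
q1 | 1[0]11B
M halts after 19 transitions.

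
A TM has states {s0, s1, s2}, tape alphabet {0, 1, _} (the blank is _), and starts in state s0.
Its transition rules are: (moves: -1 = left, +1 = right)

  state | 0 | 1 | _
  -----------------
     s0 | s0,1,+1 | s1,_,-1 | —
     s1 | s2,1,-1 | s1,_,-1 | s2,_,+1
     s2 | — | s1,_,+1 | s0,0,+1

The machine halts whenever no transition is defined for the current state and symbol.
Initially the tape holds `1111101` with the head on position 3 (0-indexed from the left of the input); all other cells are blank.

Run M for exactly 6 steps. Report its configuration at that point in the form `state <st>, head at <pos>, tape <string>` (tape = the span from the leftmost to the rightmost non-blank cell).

s0 | _111[1]101   read 1 → write _, move -1, go to s1
s1 | _11[1]_101   read 1 → write _, move -1, go to s1
s1 | _1[1]__101   read 1 → write _, move -1, go to s1
s1 | _[1]___101   read 1 → write _, move -1, go to s1
s1 | [_]____101   read _ → write _, move +1, go to s2
s2 | _[_]___101   read _ → write 0, move +1, go to s0
s0 | _0[_]__101
After 6 steps: state s0, head at 1, tape 0___101.

state s0, head at 1, tape 0___101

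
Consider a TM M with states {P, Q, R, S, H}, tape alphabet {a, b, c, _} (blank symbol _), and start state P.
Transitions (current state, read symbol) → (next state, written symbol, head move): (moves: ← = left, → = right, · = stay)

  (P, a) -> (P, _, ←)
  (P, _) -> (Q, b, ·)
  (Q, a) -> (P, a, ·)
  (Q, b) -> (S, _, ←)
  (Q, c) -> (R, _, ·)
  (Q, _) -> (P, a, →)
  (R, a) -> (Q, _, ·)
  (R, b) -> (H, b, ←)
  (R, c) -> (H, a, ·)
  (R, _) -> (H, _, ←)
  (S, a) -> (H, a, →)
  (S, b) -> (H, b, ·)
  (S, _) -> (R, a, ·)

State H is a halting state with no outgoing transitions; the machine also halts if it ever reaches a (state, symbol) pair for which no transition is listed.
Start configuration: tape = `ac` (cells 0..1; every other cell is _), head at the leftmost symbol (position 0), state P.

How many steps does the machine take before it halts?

9

state=P head=0 tape=__[a]c   (P,a)→(P,_,←)
state=P head=-1 tape=_[_]_c   (P,_)→(Q,b,·)
state=Q head=-1 tape=_[b]_c   (Q,b)→(S,_,←)
state=S head=-2 tape=[_]__c   (S,_)→(R,a,·)
state=R head=-2 tape=[a]__c   (R,a)→(Q,_,·)
state=Q head=-2 tape=[_]__c   (Q,_)→(P,a,→)
state=P head=-1 tape=a[_]_c   (P,_)→(Q,b,·)
state=Q head=-1 tape=a[b]_c   (Q,b)→(S,_,←)
state=S head=-2 tape=[a]__c   (S,a)→(H,a,→)
state=H head=-1 tape=a[_]_c
M halts after 9 transitions.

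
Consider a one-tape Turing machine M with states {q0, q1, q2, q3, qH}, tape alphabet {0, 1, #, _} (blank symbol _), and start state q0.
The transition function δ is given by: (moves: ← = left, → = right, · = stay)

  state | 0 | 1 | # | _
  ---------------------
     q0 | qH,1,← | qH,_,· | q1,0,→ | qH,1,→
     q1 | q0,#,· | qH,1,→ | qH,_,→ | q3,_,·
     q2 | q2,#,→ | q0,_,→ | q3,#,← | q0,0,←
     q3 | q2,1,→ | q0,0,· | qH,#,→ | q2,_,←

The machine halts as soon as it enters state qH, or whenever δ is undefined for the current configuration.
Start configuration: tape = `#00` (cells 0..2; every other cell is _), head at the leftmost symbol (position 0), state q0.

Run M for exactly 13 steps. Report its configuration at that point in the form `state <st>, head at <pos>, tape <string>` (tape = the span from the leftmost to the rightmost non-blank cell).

state q3, head at 4, tape 0000

state=q0 head=0 tape=[#]00__   (q0,#)→(q1,0,→)
state=q1 head=1 tape=0[0]0__   (q1,0)→(q0,#,·)
state=q0 head=1 tape=0[#]0__   (q0,#)→(q1,0,→)
state=q1 head=2 tape=00[0]__   (q1,0)→(q0,#,·)
state=q0 head=2 tape=00[#]__   (q0,#)→(q1,0,→)
state=q1 head=3 tape=000[_]_   (q1,_)→(q3,_,·)
state=q3 head=3 tape=000[_]_   (q3,_)→(q2,_,←)
state=q2 head=2 tape=00[0]__   (q2,0)→(q2,#,→)
state=q2 head=3 tape=00#[_]_   (q2,_)→(q0,0,←)
state=q0 head=2 tape=00[#]0_   (q0,#)→(q1,0,→)
state=q1 head=3 tape=000[0]_   (q1,0)→(q0,#,·)
state=q0 head=3 tape=000[#]_   (q0,#)→(q1,0,→)
state=q1 head=4 tape=0000[_]   (q1,_)→(q3,_,·)
state=q3 head=4 tape=0000[_]
After 13 steps: state q3, head at 4, tape 0000.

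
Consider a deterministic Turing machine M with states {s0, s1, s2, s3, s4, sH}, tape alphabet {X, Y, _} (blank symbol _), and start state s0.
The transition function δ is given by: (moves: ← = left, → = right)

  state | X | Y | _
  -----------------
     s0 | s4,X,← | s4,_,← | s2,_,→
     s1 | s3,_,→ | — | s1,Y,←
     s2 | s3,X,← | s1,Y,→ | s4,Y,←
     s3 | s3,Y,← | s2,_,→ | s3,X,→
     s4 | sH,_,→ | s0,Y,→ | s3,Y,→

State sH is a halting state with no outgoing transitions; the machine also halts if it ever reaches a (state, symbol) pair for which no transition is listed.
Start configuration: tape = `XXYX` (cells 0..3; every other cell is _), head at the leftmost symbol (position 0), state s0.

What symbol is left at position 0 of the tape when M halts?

Y

state=s0 head=0 tape=_[X]XYX_   (s0,X)→(s4,X,←)
state=s4 head=-1 tape=[_]XXYX_   (s4,_)→(s3,Y,→)
state=s3 head=0 tape=Y[X]XYX_   (s3,X)→(s3,Y,←)
state=s3 head=-1 tape=[Y]YXYX_   (s3,Y)→(s2,_,→)
state=s2 head=0 tape=_[Y]XYX_   (s2,Y)→(s1,Y,→)
state=s1 head=1 tape=_Y[X]YX_   (s1,X)→(s3,_,→)
state=s3 head=2 tape=_Y_[Y]X_   (s3,Y)→(s2,_,→)
state=s2 head=3 tape=_Y__[X]_   (s2,X)→(s3,X,←)
state=s3 head=2 tape=_Y_[_]X_   (s3,_)→(s3,X,→)
state=s3 head=3 tape=_Y_X[X]_   (s3,X)→(s3,Y,←)
state=s3 head=2 tape=_Y_[X]Y_   (s3,X)→(s3,Y,←)
state=s3 head=1 tape=_Y[_]YY_   (s3,_)→(s3,X,→)
state=s3 head=2 tape=_YX[Y]Y_   (s3,Y)→(s2,_,→)
state=s2 head=3 tape=_YX_[Y]_   (s2,Y)→(s1,Y,→)
state=s1 head=4 tape=_YX_Y[_]   (s1,_)→(s1,Y,←)
state=s1 head=3 tape=_YX_[Y]Y
Cell 0 holds Y when M halts.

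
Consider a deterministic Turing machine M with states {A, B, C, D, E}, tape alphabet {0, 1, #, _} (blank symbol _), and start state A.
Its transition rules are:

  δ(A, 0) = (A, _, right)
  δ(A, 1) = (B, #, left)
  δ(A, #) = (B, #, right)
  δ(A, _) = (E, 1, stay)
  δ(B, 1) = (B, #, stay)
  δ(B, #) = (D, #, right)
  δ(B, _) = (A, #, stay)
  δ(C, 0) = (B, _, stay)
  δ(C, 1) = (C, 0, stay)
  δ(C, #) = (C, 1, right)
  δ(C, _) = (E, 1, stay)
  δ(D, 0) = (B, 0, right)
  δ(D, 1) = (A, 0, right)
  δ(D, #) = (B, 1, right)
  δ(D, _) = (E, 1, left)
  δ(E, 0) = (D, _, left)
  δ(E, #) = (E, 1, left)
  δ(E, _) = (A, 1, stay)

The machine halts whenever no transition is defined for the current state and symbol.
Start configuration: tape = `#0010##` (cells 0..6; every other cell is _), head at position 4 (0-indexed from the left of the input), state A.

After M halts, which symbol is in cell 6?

state=A head=4 tape=#001[0]##_   (A,0)→(A,_,right)
state=A head=5 tape=#001_[#]#_   (A,#)→(B,#,right)
state=B head=6 tape=#001_#[#]_   (B,#)→(D,#,right)
state=D head=7 tape=#001_##[_]   (D,_)→(E,1,left)
state=E head=6 tape=#001_#[#]1   (E,#)→(E,1,left)
state=E head=5 tape=#001_[#]11   (E,#)→(E,1,left)
state=E head=4 tape=#001[_]111   (E,_)→(A,1,stay)
state=A head=4 tape=#001[1]111   (A,1)→(B,#,left)
state=B head=3 tape=#00[1]#111   (B,1)→(B,#,stay)
state=B head=3 tape=#00[#]#111   (B,#)→(D,#,right)
state=D head=4 tape=#00#[#]111   (D,#)→(B,1,right)
state=B head=5 tape=#00#1[1]11   (B,1)→(B,#,stay)
state=B head=5 tape=#00#1[#]11   (B,#)→(D,#,right)
state=D head=6 tape=#00#1#[1]1   (D,1)→(A,0,right)
state=A head=7 tape=#00#1#0[1]   (A,1)→(B,#,left)
state=B head=6 tape=#00#1#[0]#
Cell 6 holds 0 when M halts.

0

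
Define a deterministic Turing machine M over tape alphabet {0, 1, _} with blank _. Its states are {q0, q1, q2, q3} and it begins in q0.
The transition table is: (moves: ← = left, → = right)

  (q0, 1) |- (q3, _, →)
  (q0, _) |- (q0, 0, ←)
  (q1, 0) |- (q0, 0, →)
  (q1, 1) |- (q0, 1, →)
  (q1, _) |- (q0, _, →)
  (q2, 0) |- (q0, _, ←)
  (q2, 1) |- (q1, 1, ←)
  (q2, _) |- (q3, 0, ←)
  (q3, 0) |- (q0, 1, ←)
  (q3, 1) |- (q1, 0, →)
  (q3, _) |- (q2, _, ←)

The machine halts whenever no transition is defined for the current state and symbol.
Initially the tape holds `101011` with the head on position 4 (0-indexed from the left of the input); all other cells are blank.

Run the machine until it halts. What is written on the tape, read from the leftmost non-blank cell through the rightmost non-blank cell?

state=q0 head=4 tape=1010[1]1__   (q0,1)→(q3,_,→)
state=q3 head=5 tape=1010_[1]__   (q3,1)→(q1,0,→)
state=q1 head=6 tape=1010_0[_]_   (q1,_)→(q0,_,→)
state=q0 head=7 tape=1010_0_[_]   (q0,_)→(q0,0,←)
state=q0 head=6 tape=1010_0[_]0   (q0,_)→(q0,0,←)
state=q0 head=5 tape=1010_[0]00
The non-blank tape span at halt is 1010_000.

1010_000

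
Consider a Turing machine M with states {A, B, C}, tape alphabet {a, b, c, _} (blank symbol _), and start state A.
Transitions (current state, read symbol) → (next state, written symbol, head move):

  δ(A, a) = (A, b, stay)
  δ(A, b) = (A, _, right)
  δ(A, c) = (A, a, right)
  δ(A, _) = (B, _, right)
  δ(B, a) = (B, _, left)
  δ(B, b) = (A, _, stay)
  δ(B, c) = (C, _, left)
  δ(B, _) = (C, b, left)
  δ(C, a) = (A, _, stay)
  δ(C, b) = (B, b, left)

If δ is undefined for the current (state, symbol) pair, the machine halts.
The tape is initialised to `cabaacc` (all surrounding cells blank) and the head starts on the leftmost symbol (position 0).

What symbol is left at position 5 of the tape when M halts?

A | [c]abaacc__   read c → write a, move right, go to A
A | a[a]baacc__   read a → write b, move stay, go to A
A | a[b]baacc__   read b → write _, move right, go to A
A | a_[b]aacc__   read b → write _, move right, go to A
A | a__[a]acc__   read a → write b, move stay, go to A
A | a__[b]acc__   read b → write _, move right, go to A
A | a___[a]cc__   read a → write b, move stay, go to A
A | a___[b]cc__   read b → write _, move right, go to A
A | a____[c]c__   read c → write a, move right, go to A
A | a____a[c]__   read c → write a, move right, go to A
A | a____aa[_]_   read _ → write _, move right, go to B
B | a____aa_[_]   read _ → write b, move left, go to C
C | a____aa[_]b
Cell 5 holds a when M halts.

a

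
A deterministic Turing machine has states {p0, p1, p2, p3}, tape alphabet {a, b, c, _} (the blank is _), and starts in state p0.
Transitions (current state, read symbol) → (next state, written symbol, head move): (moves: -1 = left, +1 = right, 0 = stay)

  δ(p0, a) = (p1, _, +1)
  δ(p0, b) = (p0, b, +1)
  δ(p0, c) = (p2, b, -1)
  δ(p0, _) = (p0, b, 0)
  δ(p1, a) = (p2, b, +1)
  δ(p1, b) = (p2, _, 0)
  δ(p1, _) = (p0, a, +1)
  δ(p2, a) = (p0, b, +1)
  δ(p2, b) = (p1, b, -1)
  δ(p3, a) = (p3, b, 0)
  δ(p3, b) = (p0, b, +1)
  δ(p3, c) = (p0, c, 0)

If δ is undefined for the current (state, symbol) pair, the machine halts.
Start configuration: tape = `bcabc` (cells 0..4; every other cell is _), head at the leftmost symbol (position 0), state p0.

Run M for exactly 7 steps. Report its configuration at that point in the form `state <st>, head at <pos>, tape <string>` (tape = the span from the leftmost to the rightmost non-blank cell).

state=p0 head=0 tape=_[b]cabc   (p0,b)→(p0,b,+1)
state=p0 head=1 tape=_b[c]abc   (p0,c)→(p2,b,-1)
state=p2 head=0 tape=_[b]babc   (p2,b)→(p1,b,-1)
state=p1 head=-1 tape=[_]bbabc   (p1,_)→(p0,a,+1)
state=p0 head=0 tape=a[b]babc   (p0,b)→(p0,b,+1)
state=p0 head=1 tape=ab[b]abc   (p0,b)→(p0,b,+1)
state=p0 head=2 tape=abb[a]bc   (p0,a)→(p1,_,+1)
state=p1 head=3 tape=abb_[b]c
After 7 steps: state p1, head at 3, tape abb_bc.

state p1, head at 3, tape abb_bc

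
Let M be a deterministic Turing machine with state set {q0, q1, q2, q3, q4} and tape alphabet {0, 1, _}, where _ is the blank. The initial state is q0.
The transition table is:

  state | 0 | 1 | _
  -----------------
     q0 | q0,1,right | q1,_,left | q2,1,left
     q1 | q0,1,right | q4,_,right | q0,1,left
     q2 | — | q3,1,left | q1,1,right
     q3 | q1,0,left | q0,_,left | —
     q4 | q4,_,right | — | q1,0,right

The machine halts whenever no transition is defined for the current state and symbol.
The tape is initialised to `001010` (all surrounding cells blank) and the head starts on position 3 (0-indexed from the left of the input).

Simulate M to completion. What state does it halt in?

q0 | ___001[0]10_   read 0 → write 1, move right, go to q0
q0 | ___0011[1]0_   read 1 → write _, move left, go to q1
q1 | ___001[1]_0_   read 1 → write _, move right, go to q4
q4 | ___001_[_]0_   read _ → write 0, move right, go to q1
q1 | ___001_0[0]_   read 0 → write 1, move right, go to q0
q0 | ___001_01[_]   read _ → write 1, move left, go to q2
q2 | ___001_0[1]1   read 1 → write 1, move left, go to q3
q3 | ___001_[0]11   read 0 → write 0, move left, go to q1
q1 | ___001[_]011   read _ → write 1, move left, go to q0
q0 | ___00[1]1011   read 1 → write _, move left, go to q1
q1 | ___0[0]_1011   read 0 → write 1, move right, go to q0
q0 | ___01[_]1011   read _ → write 1, move left, go to q2
q2 | ___0[1]11011   read 1 → write 1, move left, go to q3
q3 | ___[0]111011   read 0 → write 0, move left, go to q1
q1 | __[_]0111011   read _ → write 1, move left, go to q0
q0 | _[_]10111011   read _ → write 1, move left, go to q2
q2 | [_]110111011   read _ → write 1, move right, go to q1
q1 | 1[1]10111011   read 1 → write _, move right, go to q4
q4 | 1_[1]0111011
No transition is defined for (q4, 1); M halts in state q4.

q4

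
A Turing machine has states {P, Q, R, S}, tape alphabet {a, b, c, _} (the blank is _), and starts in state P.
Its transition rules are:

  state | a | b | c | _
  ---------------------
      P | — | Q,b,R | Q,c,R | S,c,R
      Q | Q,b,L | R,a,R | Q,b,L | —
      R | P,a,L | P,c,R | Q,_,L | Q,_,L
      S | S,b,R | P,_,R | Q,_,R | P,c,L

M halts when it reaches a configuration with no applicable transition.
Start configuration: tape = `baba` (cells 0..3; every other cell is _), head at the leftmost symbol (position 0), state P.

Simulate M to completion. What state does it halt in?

Q

P | _[b]aba__   read b → write b, move R, go to Q
Q | _b[a]ba__   read a → write b, move L, go to Q
Q | _[b]bba__   read b → write a, move R, go to R
R | _a[b]ba__   read b → write c, move R, go to P
P | _ac[b]a__   read b → write b, move R, go to Q
Q | _acb[a]__   read a → write b, move L, go to Q
Q | _ac[b]b__   read b → write a, move R, go to R
R | _aca[b]__   read b → write c, move R, go to P
P | _acac[_]_   read _ → write c, move R, go to S
S | _acacc[_]   read _ → write c, move L, go to P
P | _acac[c]c   read c → write c, move R, go to Q
Q | _acacc[c]   read c → write b, move L, go to Q
Q | _acac[c]b   read c → write b, move L, go to Q
Q | _aca[c]bb   read c → write b, move L, go to Q
Q | _ac[a]bbb   read a → write b, move L, go to Q
Q | _a[c]bbbb   read c → write b, move L, go to Q
Q | _[a]bbbbb   read a → write b, move L, go to Q
Q | [_]bbbbbb
No transition is defined for (Q, _); M halts in state Q.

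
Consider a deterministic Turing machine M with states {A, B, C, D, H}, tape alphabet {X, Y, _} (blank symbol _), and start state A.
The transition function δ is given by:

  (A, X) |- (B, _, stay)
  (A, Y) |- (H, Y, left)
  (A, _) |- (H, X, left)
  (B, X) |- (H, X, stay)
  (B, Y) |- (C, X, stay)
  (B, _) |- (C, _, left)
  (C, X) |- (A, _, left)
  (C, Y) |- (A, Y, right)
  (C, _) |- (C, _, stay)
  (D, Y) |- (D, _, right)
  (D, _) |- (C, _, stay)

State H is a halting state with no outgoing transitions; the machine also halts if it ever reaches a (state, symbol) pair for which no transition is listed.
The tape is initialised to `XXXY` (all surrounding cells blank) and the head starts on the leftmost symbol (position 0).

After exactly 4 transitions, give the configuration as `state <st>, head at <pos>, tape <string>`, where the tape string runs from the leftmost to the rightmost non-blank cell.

state C, head at -1, tape XXY

state=A head=0 tape=_[X]XXY   (A,X)→(B,_,stay)
state=B head=0 tape=_[_]XXY   (B,_)→(C,_,left)
state=C head=-1 tape=[_]_XXY   (C,_)→(C,_,stay)
state=C head=-1 tape=[_]_XXY   (C,_)→(C,_,stay)
state=C head=-1 tape=[_]_XXY
After 4 steps: state C, head at -1, tape XXY.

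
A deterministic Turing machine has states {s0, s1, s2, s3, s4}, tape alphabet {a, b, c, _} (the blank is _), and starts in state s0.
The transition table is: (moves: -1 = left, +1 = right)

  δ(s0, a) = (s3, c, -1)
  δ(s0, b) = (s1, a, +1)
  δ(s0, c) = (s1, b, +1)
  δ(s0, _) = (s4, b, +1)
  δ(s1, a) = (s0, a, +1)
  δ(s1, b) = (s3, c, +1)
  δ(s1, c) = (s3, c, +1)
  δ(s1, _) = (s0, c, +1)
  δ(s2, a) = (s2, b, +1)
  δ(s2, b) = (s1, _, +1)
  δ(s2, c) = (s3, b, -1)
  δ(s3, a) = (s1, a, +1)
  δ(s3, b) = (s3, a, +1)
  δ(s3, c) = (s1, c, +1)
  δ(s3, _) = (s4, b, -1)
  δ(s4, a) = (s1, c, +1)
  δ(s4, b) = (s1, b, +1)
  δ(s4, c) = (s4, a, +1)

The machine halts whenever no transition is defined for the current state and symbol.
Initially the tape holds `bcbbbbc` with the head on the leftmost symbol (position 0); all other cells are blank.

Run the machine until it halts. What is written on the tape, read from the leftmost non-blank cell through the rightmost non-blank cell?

acaaaaccb

s0 | [b]cbbbbc___   read b → write a, move +1, go to s1
s1 | a[c]bbbbc___   read c → write c, move +1, go to s3
s3 | ac[b]bbbc___   read b → write a, move +1, go to s3
s3 | aca[b]bbc___   read b → write a, move +1, go to s3
s3 | acaa[b]bc___   read b → write a, move +1, go to s3
s3 | acaaa[b]c___   read b → write a, move +1, go to s3
s3 | acaaaa[c]___   read c → write c, move +1, go to s1
s1 | acaaaac[_]__   read _ → write c, move +1, go to s0
s0 | acaaaacc[_]_   read _ → write b, move +1, go to s4
s4 | acaaaaccb[_]
The non-blank tape span at halt is acaaaaccb.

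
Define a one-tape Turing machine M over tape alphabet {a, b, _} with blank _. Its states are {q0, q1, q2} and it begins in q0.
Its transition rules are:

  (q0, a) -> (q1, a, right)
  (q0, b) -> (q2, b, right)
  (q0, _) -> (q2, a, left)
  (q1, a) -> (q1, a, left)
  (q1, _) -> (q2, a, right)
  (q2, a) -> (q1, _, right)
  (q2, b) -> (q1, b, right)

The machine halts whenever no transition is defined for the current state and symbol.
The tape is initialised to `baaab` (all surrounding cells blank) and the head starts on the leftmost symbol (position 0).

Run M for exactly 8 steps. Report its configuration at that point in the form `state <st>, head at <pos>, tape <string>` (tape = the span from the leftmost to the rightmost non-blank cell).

state q1, head at 4, tape baa_b

q0 | [b]aaab   read b → write b, move right, go to q2
q2 | b[a]aab   read a → write _, move right, go to q1
q1 | b_[a]ab   read a → write a, move left, go to q1
q1 | b[_]aab   read _ → write a, move right, go to q2
q2 | ba[a]ab   read a → write _, move right, go to q1
q1 | ba_[a]b   read a → write a, move left, go to q1
q1 | ba[_]ab   read _ → write a, move right, go to q2
q2 | baa[a]b   read a → write _, move right, go to q1
q1 | baa_[b]
After 8 steps: state q1, head at 4, tape baa_b.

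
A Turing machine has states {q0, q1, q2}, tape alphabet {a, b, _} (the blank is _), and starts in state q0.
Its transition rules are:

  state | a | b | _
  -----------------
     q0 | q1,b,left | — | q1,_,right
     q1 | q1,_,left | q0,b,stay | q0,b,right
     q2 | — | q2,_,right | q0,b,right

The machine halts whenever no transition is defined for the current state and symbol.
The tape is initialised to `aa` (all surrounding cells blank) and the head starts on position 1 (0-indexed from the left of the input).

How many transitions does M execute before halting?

state=q0 head=1 tape=_a[a]   (q0,a)→(q1,b,left)
state=q1 head=0 tape=_[a]b   (q1,a)→(q1,_,left)
state=q1 head=-1 tape=[_]_b   (q1,_)→(q0,b,right)
state=q0 head=0 tape=b[_]b   (q0,_)→(q1,_,right)
state=q1 head=1 tape=b_[b]   (q1,b)→(q0,b,stay)
state=q0 head=1 tape=b_[b]
M halts after 5 transitions.

5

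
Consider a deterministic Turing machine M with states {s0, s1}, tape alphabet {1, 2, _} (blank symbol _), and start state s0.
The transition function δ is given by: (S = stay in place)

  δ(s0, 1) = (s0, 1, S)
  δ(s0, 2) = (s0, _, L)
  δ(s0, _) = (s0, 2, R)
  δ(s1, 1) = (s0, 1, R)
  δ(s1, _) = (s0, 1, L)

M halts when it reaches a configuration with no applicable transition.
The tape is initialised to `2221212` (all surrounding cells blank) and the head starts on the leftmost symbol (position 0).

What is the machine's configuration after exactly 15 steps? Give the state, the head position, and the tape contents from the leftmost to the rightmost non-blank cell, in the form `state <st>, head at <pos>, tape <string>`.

state s0, head at -3, tape 1212

state=s0 head=0 tape=___[2]221212   (s0,2)→(s0,_,L)
state=s0 head=-1 tape=__[_]_221212   (s0,_)→(s0,2,R)
state=s0 head=0 tape=__2[_]221212   (s0,_)→(s0,2,R)
state=s0 head=1 tape=__22[2]21212   (s0,2)→(s0,_,L)
state=s0 head=0 tape=__2[2]_21212   (s0,2)→(s0,_,L)
state=s0 head=-1 tape=__[2]__21212   (s0,2)→(s0,_,L)
state=s0 head=-2 tape=_[_]___21212   (s0,_)→(s0,2,R)
state=s0 head=-1 tape=_2[_]__21212   (s0,_)→(s0,2,R)
state=s0 head=0 tape=_22[_]_21212   (s0,_)→(s0,2,R)
state=s0 head=1 tape=_222[_]21212   (s0,_)→(s0,2,R)
state=s0 head=2 tape=_2222[2]1212   (s0,2)→(s0,_,L)
state=s0 head=1 tape=_222[2]_1212   (s0,2)→(s0,_,L)
state=s0 head=0 tape=_22[2]__1212   (s0,2)→(s0,_,L)
state=s0 head=-1 tape=_2[2]___1212   (s0,2)→(s0,_,L)
state=s0 head=-2 tape=_[2]____1212   (s0,2)→(s0,_,L)
state=s0 head=-3 tape=[_]_____1212
After 15 steps: state s0, head at -3, tape 1212.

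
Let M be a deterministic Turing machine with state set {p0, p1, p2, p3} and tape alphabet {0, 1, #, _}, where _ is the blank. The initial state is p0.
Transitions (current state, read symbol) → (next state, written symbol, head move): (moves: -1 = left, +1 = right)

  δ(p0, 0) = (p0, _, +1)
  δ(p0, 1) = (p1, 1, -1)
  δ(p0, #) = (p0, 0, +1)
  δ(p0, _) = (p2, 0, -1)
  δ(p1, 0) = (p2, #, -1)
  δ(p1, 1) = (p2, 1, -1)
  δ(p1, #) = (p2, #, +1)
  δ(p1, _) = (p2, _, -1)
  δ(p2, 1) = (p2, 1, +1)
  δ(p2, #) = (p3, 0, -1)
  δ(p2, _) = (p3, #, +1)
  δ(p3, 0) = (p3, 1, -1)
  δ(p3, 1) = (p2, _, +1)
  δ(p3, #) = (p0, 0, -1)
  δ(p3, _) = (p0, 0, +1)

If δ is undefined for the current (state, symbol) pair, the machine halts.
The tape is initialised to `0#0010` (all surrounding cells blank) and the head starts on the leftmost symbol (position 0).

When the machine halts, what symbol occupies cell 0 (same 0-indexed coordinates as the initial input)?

state=p0 head=0 tape=_[0]#0010   (p0,0)→(p0,_,+1)
state=p0 head=1 tape=__[#]0010   (p0,#)→(p0,0,+1)
state=p0 head=2 tape=__0[0]010   (p0,0)→(p0,_,+1)
state=p0 head=3 tape=__0_[0]10   (p0,0)→(p0,_,+1)
state=p0 head=4 tape=__0__[1]0   (p0,1)→(p1,1,-1)
state=p1 head=3 tape=__0_[_]10   (p1,_)→(p2,_,-1)
state=p2 head=2 tape=__0[_]_10   (p2,_)→(p3,#,+1)
state=p3 head=3 tape=__0#[_]10   (p3,_)→(p0,0,+1)
state=p0 head=4 tape=__0#0[1]0   (p0,1)→(p1,1,-1)
state=p1 head=3 tape=__0#[0]10   (p1,0)→(p2,#,-1)
state=p2 head=2 tape=__0[#]#10   (p2,#)→(p3,0,-1)
state=p3 head=1 tape=__[0]0#10   (p3,0)→(p3,1,-1)
state=p3 head=0 tape=_[_]10#10   (p3,_)→(p0,0,+1)
state=p0 head=1 tape=_0[1]0#10   (p0,1)→(p1,1,-1)
state=p1 head=0 tape=_[0]10#10   (p1,0)→(p2,#,-1)
state=p2 head=-1 tape=[_]#10#10   (p2,_)→(p3,#,+1)
state=p3 head=0 tape=#[#]10#10   (p3,#)→(p0,0,-1)
state=p0 head=-1 tape=[#]010#10   (p0,#)→(p0,0,+1)
state=p0 head=0 tape=0[0]10#10   (p0,0)→(p0,_,+1)
state=p0 head=1 tape=0_[1]0#10   (p0,1)→(p1,1,-1)
state=p1 head=0 tape=0[_]10#10   (p1,_)→(p2,_,-1)
state=p2 head=-1 tape=[0]_10#10
Cell 0 holds _ when M halts.

_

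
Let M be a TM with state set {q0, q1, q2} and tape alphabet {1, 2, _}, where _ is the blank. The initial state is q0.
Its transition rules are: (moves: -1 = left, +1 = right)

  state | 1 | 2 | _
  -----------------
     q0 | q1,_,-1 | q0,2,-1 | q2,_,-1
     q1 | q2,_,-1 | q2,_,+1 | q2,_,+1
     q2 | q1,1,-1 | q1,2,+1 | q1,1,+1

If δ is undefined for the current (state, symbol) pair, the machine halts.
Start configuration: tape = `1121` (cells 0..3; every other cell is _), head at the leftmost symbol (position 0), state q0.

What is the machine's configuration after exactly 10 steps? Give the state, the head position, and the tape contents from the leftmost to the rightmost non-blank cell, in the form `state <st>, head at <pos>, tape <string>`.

q0 | _[1]121   read 1 → write _, move -1, go to q1
q1 | [_]_121   read _ → write _, move +1, go to q2
q2 | _[_]121   read _ → write 1, move +1, go to q1
q1 | _1[1]21   read 1 → write _, move -1, go to q2
q2 | _[1]_21   read 1 → write 1, move -1, go to q1
q1 | [_]1_21   read _ → write _, move +1, go to q2
q2 | _[1]_21   read 1 → write 1, move -1, go to q1
q1 | [_]1_21   read _ → write _, move +1, go to q2
q2 | _[1]_21   read 1 → write 1, move -1, go to q1
q1 | [_]1_21   read _ → write _, move +1, go to q2
q2 | _[1]_21
After 10 steps: state q2, head at 0, tape 1_21.

state q2, head at 0, tape 1_21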